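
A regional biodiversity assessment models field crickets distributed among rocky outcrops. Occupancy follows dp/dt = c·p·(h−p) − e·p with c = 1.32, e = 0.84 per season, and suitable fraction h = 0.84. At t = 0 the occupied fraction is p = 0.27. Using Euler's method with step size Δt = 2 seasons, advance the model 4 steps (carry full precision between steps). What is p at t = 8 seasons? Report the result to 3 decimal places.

0.205

Update rule: p ← p + [c·p·(h−p) − e·p]·Δt with Δt = 2.
t = 2: p = 0.27000 + (-0.04730) = 0.22270
t = 4: p = 0.22270 + (-0.01121) = 0.21149
t = 6: p = 0.21149 + (-0.00439) = 0.20711
t = 8: p = 0.20711 + (-0.00190) = 0.20521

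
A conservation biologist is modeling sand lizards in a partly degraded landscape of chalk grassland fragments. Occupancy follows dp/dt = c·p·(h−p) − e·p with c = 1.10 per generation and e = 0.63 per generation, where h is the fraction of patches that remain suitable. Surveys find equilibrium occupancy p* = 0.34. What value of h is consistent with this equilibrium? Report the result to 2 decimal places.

0.91

At equilibrium c(h−p*) = e, so h = p* + e/c.
h = 0.34 + 0.63/1.10 = 0.34 + 0.5727 = 0.9127.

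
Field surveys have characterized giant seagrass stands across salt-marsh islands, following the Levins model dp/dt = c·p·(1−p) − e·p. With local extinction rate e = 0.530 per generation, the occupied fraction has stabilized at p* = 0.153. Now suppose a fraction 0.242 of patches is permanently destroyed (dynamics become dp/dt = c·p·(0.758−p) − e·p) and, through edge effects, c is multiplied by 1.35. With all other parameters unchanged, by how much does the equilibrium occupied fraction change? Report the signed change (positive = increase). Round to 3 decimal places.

-0.022

Balance c(1−p*) = e gives c = e/(1 − 0.15300) = 0.530/0.84700 = 0.62574.
New p* = 0.758 − e/c = 0.758 − 0.53000/0.84475 = 0.13060.
Δp* = 0.13060 − 0.15300 = -0.02240.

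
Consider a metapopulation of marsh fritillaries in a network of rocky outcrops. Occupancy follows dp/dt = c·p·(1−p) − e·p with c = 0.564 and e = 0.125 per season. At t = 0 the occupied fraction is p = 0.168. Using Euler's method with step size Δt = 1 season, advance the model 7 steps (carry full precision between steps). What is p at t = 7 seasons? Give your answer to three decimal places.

0.673

Update rule: p ← p + [c·p·(1−p) − e·p]·Δt with Δt = 1.
  1  |  dp/dt·Δt = +0.057834  |  p_1 = 0.225834
  2  |  dp/dt·Δt = +0.070377  |  p_2 = 0.296210
  3  |  dp/dt·Δt = +0.080551  |  p_3 = 0.376761
  4  |  dp/dt·Δt = +0.085339  |  p_4 = 0.462100
  5  |  dp/dt·Δt = +0.082427  |  p_5 = 0.544527
  6  |  dp/dt·Δt = +0.071816  |  p_6 = 0.616343
  7  |  dp/dt·Δt = +0.056323  |  p_7 = 0.672666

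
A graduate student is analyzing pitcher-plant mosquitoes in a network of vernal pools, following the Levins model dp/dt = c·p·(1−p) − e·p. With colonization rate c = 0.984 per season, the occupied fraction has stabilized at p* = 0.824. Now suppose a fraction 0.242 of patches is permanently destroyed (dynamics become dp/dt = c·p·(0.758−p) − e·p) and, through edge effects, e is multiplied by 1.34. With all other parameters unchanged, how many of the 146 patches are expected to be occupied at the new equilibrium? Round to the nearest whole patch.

Balance c(1−p*) = e gives e = 0.984×(1 − 0.82400) = 0.17318.
New p* = 0.758 − e/c = 0.758 − 0.23206/0.98400 = 0.52217.
Expected occupied = 146 × 0.52217 = 76.24 ≈ 76.

76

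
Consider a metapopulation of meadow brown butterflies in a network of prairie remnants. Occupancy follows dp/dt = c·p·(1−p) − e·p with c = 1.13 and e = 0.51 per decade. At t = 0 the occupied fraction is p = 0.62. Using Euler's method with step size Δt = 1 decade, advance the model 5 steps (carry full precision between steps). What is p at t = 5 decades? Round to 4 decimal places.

Update rule: p ← p + [c·p·(1−p) − e·p]·Δt with Δt = 1.
step 1: Δp = -0.04997, p = 0.57003
step 2: Δp = -0.01376, p = 0.55627
step 3: Δp = -0.00478, p = 0.55150
step 4: Δp = -0.00176, p = 0.54974
step 5: Δp = -0.00066, p = 0.54908

0.5491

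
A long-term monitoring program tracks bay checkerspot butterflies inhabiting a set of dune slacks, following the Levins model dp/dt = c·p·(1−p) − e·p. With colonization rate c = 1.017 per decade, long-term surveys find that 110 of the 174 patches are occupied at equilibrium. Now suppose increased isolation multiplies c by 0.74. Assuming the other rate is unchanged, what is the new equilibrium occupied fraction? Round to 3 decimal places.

0.503

Observed p* = 110/174 = 0.63218.
Balance c(1−p*) = e gives e = 1.017×(1 − 0.63218) = 0.37407.
New p* = 1 − e/c = 1 − 0.37407/0.75258 = 0.50295.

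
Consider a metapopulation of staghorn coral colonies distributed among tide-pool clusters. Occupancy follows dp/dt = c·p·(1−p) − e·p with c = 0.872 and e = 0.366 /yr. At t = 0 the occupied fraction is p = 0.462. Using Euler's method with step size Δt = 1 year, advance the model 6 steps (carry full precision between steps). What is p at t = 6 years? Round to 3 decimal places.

Update rule: p ← p + [c·p·(1−p) − e·p]·Δt with Δt = 1.
  1  |  dp/dt·Δt = +0.047649  |  p_1 = 0.509649
  2  |  dp/dt·Δt = +0.031387  |  p_2 = 0.541036
  3  |  dp/dt·Δt = +0.018512  |  p_3 = 0.559549
  4  |  dp/dt·Δt = +0.010113  |  p_4 = 0.569662
  5  |  dp/dt·Δt = +0.005272  |  p_5 = 0.574934
  6  |  dp/dt·Δt = +0.002678  |  p_6 = 0.577612

0.578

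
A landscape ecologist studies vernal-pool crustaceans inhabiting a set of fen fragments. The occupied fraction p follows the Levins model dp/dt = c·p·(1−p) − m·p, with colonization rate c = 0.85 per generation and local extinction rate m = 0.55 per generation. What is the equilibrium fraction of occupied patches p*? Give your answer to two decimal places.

0.35

At equilibrium, colonization balances extinction: c·p*·(1−p*) = m·p*.
So p* = 1 − m/c = 1 − 0.55/0.85 = 1 − 0.6471 = 0.3529.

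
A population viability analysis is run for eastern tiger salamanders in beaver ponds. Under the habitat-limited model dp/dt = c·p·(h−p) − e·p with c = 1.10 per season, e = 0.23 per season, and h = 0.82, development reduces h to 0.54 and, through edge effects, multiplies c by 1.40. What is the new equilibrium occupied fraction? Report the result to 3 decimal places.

0.391

Before: p* = h − e/c = 0.82 − 0.23/1.10 = 0.82 − 0.2091 = 0.6109.
After: c = 1.54, e = 0.23, h = 0.54; p* = 0.54 − 0.23/1.54 = 0.3906.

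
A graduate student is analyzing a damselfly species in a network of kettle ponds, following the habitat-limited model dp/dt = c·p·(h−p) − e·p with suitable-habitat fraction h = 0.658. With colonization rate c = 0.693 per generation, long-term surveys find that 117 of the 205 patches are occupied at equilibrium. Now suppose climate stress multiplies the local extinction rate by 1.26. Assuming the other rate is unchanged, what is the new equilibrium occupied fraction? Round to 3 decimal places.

Observed p* = 117/205 = 0.57073.
Balance c(h−p*) = e gives e = 0.693×(0.658 − 0.57073) = 0.06048.
New p* = 0.658 − e/c = 0.658 − 0.07620/0.69300 = 0.54804.

0.548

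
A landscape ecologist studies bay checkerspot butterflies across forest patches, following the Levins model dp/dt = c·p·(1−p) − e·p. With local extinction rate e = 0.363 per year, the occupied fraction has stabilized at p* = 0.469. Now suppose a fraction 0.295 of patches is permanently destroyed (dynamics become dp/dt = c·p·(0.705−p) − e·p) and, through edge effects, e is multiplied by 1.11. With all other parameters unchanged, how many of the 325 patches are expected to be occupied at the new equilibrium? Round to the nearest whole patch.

Balance c(1−p*) = e gives c = e/(1 − 0.46900) = 0.363/0.53100 = 0.68362.
New p* = 0.705 − e/c = 0.705 − 0.40293/0.68362 = 0.11559.
Expected occupied = 325 × 0.11559 = 37.57 ≈ 38.

38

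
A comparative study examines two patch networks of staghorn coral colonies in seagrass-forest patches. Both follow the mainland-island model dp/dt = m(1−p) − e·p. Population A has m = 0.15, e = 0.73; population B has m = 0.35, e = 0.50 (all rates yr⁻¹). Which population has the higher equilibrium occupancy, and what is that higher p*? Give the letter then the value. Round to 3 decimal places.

A: p*_A = m/(m+e) = 0.15/0.8800 = 0.1705.
B: p*_B = 0.35/0.8500 = 0.4118.
B is higher at 0.4118.

B, 0.412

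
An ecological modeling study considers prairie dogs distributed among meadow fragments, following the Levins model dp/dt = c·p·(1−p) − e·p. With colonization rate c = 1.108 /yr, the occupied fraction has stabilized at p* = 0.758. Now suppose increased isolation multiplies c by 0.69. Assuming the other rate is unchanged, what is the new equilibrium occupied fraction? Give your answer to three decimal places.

0.649

Balance c(1−p*) = e gives e = 1.108×(1 − 0.75800) = 0.26814.
New p* = 1 − e/c = 1 − 0.26814/0.76452 = 0.64927.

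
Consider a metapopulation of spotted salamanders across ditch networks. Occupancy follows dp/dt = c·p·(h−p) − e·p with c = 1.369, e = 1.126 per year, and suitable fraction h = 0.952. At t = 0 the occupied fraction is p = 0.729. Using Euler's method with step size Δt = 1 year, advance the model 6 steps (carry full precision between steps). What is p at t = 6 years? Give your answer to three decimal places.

Update rule: p ← p + [c·p·(h−p) − e·p]·Δt with Δt = 1.
p: 0.72900 → 0.13070  (Δp = -0.59830)
p: 0.13070 → 0.13049  (Δp = -0.00021)
p: 0.13049 → 0.13031  (Δp = -0.00018)
p: 0.13031 → 0.13017  (Δp = -0.00014)
p: 0.13017 → 0.13005  (Δp = -0.00012)
p: 0.13005 → 0.12995  (Δp = -0.00010)

0.130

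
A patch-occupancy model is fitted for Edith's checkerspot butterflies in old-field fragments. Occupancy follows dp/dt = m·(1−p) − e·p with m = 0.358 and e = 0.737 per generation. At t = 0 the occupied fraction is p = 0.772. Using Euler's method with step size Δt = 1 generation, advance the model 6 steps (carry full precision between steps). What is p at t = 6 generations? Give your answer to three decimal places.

Update rule: p ← p + [m·(1−p) − e·p]·Δt with Δt = 1.
t = 1: p = 0.77200 + (-0.48734) = 0.28466
t = 2: p = 0.28466 + (+0.04630) = 0.33096
t = 3: p = 0.33096 + (-0.00440) = 0.32656
t = 4: p = 0.32656 + (+0.00042) = 0.32698
t = 5: p = 0.32698 + (-0.00004) = 0.32694
t = 6: p = 0.32694 + (+0.00000) = 0.32694

0.327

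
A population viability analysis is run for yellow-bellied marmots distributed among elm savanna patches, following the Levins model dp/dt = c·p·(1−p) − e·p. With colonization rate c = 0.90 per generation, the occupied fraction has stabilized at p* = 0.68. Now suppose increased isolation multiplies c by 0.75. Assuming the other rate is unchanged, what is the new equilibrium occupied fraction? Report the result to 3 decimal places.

0.573

Balance c(1−p*) = e gives e = 0.90×(1 − 0.68000) = 0.28800.
New p* = 1 − e/c = 1 − 0.28800/0.67500 = 0.57333.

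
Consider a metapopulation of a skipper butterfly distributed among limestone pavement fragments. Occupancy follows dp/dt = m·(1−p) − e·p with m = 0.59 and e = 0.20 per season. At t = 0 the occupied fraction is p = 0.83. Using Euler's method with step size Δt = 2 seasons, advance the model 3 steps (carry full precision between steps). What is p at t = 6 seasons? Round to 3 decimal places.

Update rule: p ← p + [m·(1−p) − e·p]·Δt with Δt = 2.
step 1: Δp = -0.13140, p = 0.69860
step 2: Δp = +0.07621, p = 0.77481
step 3: Δp = -0.04420, p = 0.73061

0.731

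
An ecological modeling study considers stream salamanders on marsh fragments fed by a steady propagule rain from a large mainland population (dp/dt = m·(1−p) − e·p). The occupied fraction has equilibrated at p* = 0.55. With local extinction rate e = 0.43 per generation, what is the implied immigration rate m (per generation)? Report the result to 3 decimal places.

0.526

At equilibrium m(1−p*) = e·p*, so m = e·p*/(1−p*).
m = 0.43 × 0.55 / 0.4500 = 0.2365/0.4500 = 0.5256.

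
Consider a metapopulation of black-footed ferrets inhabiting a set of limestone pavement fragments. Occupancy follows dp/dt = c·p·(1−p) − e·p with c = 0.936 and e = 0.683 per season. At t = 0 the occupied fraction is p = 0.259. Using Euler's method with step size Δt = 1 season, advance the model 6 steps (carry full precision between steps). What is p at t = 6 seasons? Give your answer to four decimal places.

0.2682

Update rule: p ← p + [c·p·(1−p) − e·p]·Δt with Δt = 1.
  1  |  dp/dt·Δt = +0.002739  |  p_1 = 0.261739
  2  |  dp/dt·Δt = +0.002097  |  p_2 = 0.263836
  3  |  dp/dt·Δt = +0.001596  |  p_3 = 0.265432
  4  |  dp/dt·Δt = +0.001209  |  p_4 = 0.266641
  5  |  dp/dt·Δt = +0.000913  |  p_5 = 0.267554
  6  |  dp/dt·Δt = +0.000687  |  p_6 = 0.268242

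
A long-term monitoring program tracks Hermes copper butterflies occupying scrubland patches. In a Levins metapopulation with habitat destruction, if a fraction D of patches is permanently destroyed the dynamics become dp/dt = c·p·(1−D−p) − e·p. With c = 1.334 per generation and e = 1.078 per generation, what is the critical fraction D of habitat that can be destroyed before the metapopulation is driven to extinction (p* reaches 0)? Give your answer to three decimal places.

0.192

The nontrivial equilibrium is p* = (1−D) − e/c; extinction occurs when this hits zero.
So D_crit = 1 − e/c = 1 − 1.078/1.334 = 1 − 0.8081 = 0.1919.
Note this equals the original equilibrium occupancy — the Levins extinction-debt result.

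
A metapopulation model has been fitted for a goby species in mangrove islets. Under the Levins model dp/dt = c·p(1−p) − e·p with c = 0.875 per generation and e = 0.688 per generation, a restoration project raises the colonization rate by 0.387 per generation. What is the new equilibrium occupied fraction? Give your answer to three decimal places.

Before: p* = 1 − 0.688/0.875 = 0.2137.
After the change, c = 1.262, e = 0.688, so p* = 1 − 0.688/1.262 = 0.4548.

0.455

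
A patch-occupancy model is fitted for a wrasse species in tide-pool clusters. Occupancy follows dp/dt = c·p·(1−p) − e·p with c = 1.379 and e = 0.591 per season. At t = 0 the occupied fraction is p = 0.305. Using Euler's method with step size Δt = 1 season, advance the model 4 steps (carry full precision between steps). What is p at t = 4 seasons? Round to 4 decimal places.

0.5667

Update rule: p ← p + [c·p·(1−p) − e·p]·Δt with Δt = 1.
p: 0.30500 → 0.41706  (Δp = +0.11206)
p: 0.41706 → 0.50584  (Δp = +0.08878)
p: 0.50584 → 0.55159  (Δp = +0.04575)
p: 0.55159 → 0.56668  (Δp = +0.01509)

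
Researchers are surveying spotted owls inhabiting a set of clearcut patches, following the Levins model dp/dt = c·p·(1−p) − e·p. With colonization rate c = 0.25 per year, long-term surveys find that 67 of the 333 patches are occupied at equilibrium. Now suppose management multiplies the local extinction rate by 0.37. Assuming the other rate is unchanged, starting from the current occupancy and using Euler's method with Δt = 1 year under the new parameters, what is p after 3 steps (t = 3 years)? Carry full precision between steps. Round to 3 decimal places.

0.282

Observed p* = 67/333 = 0.20120.
Balance c(1−p*) = e gives e = 0.25×(1 − 0.20120) = 0.19970.
Starting from p₀ = 0.20120; update p ← p + (dp/dt)·Δt with the new parameters.
p: 0.20120 → 0.22651  (Δp = +0.02531)
p: 0.22651 → 0.25358  (Δp = +0.02706)
p: 0.25358 → 0.28216  (Δp = +0.02858)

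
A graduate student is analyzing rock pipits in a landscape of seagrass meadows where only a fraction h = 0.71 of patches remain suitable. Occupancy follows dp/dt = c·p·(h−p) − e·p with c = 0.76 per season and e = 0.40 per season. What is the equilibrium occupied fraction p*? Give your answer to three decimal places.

0.184

Setting dp/dt = 0 and dividing by p* gives c·(h−p*) = e.
So p* = h − e/c = 0.71 − 0.40/0.76 = 0.71 − 0.5263 = 0.1837.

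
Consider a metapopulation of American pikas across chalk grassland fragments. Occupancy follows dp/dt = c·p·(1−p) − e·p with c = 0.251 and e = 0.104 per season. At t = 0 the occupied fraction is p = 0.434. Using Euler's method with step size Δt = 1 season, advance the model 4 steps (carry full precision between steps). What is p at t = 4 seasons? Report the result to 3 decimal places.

0.493

Update rule: p ← p + [c·p·(1−p) − e·p]·Δt with Δt = 1.
step 1: Δp = +0.01652, p = 0.45052
step 2: Δp = +0.01528, p = 0.46580
step 3: Δp = +0.01401, p = 0.47982
step 4: Δp = +0.01275, p = 0.49256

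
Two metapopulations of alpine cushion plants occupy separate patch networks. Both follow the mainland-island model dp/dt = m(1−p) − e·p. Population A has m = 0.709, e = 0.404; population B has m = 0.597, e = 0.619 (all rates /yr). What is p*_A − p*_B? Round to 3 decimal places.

A: p*_A = m/(m+e) = 0.709/1.1130 = 0.6370.
B: p*_B = 0.597/1.2160 = 0.4910.
p*_A − p*_B = 0.6370 − 0.4910 = 0.1461.

0.146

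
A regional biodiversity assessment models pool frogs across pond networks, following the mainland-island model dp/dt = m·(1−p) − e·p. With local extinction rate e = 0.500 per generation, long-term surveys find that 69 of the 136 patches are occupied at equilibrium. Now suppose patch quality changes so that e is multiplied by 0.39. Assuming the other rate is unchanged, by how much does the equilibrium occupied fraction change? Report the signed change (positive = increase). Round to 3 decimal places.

Observed p* = 69/136 = 0.50735.
Balance m(1−p*) = e·p* gives m = e·p*/(1−p*) = 0.500×0.50735/0.49265 = 0.51492.
New p* = m/(m+e) = 0.51492/(0.51492+0.19500) = 0.72532.
Δp* = 0.72532 − 0.50735 = +0.21797.

0.218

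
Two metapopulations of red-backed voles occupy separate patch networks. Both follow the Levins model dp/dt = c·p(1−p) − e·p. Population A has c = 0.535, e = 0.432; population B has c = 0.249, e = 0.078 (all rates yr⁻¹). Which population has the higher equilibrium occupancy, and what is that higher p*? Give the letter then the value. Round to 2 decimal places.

A: p*_A = 1 − 0.432/0.535 = 0.1925.
B: p*_B = 1 − 0.078/0.249 = 0.6867.
B is higher at 0.6867.

B, 0.69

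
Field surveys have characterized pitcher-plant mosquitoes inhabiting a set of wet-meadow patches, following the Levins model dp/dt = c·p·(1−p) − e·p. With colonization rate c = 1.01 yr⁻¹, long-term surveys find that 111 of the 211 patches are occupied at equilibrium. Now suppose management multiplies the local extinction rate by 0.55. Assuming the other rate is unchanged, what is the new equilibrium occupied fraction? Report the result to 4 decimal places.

0.7393

Observed p* = 111/211 = 0.52607.
Balance c(1−p*) = e gives e = 1.01×(1 − 0.52607) = 0.47867.
New p* = 1 − e/c = 1 − 0.26327/1.01000 = 0.73934.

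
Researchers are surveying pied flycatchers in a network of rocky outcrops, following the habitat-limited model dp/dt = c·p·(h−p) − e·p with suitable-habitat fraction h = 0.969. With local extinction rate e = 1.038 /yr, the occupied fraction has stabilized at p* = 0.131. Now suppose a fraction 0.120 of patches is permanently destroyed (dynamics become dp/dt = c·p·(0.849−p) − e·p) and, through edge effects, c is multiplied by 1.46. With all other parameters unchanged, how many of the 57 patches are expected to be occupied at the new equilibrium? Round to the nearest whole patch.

Balance c(h−p*) = e gives c = e/(0.969 − 0.13100) = 1.038/0.83800 = 1.23866.
New p* = 0.849 − e/c = 0.849 − 1.03800/1.80844 = 0.27502.
Expected occupied = 57 × 0.27502 = 15.68 ≈ 16.

16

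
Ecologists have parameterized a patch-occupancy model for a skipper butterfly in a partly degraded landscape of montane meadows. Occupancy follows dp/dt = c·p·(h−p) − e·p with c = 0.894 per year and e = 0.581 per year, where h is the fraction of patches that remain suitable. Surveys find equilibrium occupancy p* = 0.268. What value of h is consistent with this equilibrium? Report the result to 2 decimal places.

0.92

At equilibrium c(h−p*) = e, so h = p* + e/c.
h = 0.268 + 0.581/0.894 = 0.268 + 0.6499 = 0.9179.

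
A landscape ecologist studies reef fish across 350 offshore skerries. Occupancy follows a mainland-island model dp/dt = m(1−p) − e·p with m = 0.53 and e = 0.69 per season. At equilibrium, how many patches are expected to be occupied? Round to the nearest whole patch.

152

p* = m/(m+e) = 0.53/1.2200 = 0.4344.
Expected occupied patches = N × p* = 350 × 0.4344 = 152.05 ≈ 152.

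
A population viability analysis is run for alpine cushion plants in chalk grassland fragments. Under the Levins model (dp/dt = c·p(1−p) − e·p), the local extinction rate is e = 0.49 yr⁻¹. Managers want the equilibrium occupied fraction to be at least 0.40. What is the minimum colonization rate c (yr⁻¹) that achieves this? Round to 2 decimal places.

p* = 1 − e/c ≥ 0.40 requires e/c ≤ 0.6000, i.e. c ≥ e/0.6000.
c_min = 0.49/0.6000 = 0.8167.

0.82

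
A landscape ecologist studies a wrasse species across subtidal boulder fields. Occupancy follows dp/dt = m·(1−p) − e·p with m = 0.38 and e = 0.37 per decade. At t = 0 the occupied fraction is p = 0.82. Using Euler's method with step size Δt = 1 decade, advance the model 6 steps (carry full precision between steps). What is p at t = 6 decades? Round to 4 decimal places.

0.5067

Update rule: p ← p + [m·(1−p) − e·p]·Δt with Δt = 1.
  1  |  dp/dt·Δt = -0.235000  |  p_1 = 0.585000
  2  |  dp/dt·Δt = -0.058750  |  p_2 = 0.526250
  3  |  dp/dt·Δt = -0.014687  |  p_3 = 0.511563
  4  |  dp/dt·Δt = -0.003672  |  p_4 = 0.507891
  5  |  dp/dt·Δt = -0.000918  |  p_5 = 0.506973
  6  |  dp/dt·Δt = -0.000229  |  p_6 = 0.506743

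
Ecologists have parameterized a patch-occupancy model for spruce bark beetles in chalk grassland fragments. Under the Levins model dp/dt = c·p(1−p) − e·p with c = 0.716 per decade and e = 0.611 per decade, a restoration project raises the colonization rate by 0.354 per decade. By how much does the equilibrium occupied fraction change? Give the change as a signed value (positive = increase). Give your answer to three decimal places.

0.282

Before: p* = 1 − 0.611/0.716 = 0.1466.
After the change, c = 1.07, e = 0.611, so p* = 1 − 0.611/1.07 = 0.4290.
Δp* = 0.4290 − 0.1466 = +0.2823.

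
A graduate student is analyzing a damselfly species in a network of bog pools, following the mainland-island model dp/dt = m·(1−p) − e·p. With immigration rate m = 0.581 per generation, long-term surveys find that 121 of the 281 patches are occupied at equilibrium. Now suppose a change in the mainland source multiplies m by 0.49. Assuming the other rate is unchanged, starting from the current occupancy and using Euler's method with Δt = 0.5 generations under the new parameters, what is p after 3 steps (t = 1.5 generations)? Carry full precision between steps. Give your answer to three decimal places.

Observed p* = 121/281 = 0.43060.
Balance m(1−p*) = e·p* gives e = m(1−p*)/p* = 0.581×0.56940/0.43060 = 0.76826.
Starting from p₀ = 0.43060; update p ← p + (dp/dt)·Δt with the new parameters.
p: 0.43060 → 0.34625  (Δp = -0.08436)
p: 0.34625 → 0.30630  (Δp = -0.03995)
p: 0.30630 → 0.28739  (Δp = -0.01892)

0.287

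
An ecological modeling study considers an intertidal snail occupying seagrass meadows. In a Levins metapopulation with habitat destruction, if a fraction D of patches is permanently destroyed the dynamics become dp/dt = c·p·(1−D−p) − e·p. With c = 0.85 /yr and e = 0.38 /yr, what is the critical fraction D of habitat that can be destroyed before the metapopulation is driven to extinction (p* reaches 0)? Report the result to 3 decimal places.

The nontrivial equilibrium is p* = (1−D) − e/c; extinction occurs when this hits zero.
So D_crit = 1 − e/c = 1 − 0.38/0.85 = 1 − 0.4471 = 0.5529.
This equals the undisturbed p*, a classic result of Lande's extension.

0.553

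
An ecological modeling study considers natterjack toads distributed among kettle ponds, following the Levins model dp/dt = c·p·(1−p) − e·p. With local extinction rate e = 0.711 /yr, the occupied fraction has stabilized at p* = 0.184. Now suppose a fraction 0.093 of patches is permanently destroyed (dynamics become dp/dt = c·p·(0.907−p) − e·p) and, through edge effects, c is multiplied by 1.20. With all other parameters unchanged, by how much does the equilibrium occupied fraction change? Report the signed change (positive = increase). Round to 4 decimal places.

Balance c(1−p*) = e gives c = e/(1 − 0.18400) = 0.711/0.81600 = 0.87132.
New p* = 0.907 − e/c = 0.907 − 0.71100/1.04558 = 0.22699.
Δp* = 0.22699 − 0.18400 = +0.04299.

0.0430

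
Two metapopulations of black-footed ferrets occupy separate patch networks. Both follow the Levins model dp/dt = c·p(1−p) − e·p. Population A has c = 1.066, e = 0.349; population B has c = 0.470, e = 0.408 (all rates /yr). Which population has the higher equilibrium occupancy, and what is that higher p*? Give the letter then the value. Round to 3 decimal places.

A: p*_A = 1 − 0.349/1.066 = 0.6726.
B: p*_B = 1 − 0.408/0.470 = 0.1319.
A is higher at 0.6726.

A, 0.673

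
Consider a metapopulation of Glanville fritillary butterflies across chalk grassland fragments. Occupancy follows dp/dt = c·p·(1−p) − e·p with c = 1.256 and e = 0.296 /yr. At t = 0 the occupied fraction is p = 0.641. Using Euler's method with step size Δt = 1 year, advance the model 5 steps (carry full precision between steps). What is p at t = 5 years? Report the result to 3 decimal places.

Update rule: p ← p + [c·p·(1−p) − e·p]·Δt with Δt = 1.
p: 0.64100 → 0.74029  (Δp = +0.09929)
p: 0.74029 → 0.76264  (Δp = +0.02235)
p: 0.76264 → 0.76426  (Δp = +0.00162)
p: 0.76426 → 0.76433  (Δp = +0.00007)
p: 0.76433 → 0.76433  (Δp = +0.00000)

0.764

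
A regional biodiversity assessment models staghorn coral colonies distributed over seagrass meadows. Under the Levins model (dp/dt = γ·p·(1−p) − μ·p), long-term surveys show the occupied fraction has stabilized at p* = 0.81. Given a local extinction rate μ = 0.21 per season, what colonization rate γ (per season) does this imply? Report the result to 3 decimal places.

1.105

At equilibrium γ(1−p*) = μ, so γ = μ/(1−p*).
γ = 0.21/(1 − 0.81) = 0.21/0.1900 = 1.1053.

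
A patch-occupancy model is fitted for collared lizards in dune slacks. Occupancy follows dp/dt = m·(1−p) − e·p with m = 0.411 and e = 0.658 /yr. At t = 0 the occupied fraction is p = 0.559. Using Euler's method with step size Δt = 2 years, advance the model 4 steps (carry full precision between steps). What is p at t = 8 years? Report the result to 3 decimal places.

Update rule: p ← p + [m·(1−p) − e·p]·Δt with Δt = 2.
t = 2: p = 0.55900 + (-0.37314) = 0.18586
t = 4: p = 0.18586 + (+0.42464) = 0.61049
t = 6: p = 0.61049 + (-0.48324) = 0.12726
t = 8: p = 0.12726 + (+0.54992) = 0.67718

0.677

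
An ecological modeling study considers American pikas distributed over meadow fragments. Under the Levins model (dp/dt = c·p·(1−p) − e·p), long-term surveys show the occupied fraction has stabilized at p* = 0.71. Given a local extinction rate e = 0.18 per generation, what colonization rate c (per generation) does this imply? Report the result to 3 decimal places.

0.621

At equilibrium c(1−p*) = e, so c = e/(1−p*).
c = 0.18/(1 − 0.71) = 0.18/0.2900 = 0.6207.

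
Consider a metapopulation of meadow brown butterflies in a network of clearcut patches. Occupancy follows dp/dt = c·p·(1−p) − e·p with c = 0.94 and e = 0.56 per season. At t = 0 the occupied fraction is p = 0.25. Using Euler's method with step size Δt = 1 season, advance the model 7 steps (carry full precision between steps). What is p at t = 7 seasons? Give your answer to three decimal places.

0.393

Update rule: p ← p + [c·p·(1−p) − e·p]·Δt with Δt = 1.
step 1: Δp = +0.03625, p = 0.28625
step 2: Δp = +0.03175, p = 0.31800
step 3: Δp = +0.02578, p = 0.34379
step 4: Δp = +0.01954, p = 0.36333
step 5: Δp = +0.01398, p = 0.37730
step 6: Δp = +0.00956, p = 0.38686
step 7: Δp = +0.00632, p = 0.39319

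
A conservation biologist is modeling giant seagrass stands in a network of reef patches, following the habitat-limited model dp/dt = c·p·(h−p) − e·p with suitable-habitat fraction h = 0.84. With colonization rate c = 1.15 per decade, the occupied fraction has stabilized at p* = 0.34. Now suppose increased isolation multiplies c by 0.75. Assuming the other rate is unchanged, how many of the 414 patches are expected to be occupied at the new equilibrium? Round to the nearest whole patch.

72

Balance c(h−p*) = e gives e = 1.15×(0.84 − 0.34000) = 0.57500.
New p* = 0.84 − e/c = 0.84 − 0.57500/0.86250 = 0.17333.
Expected occupied = 414 × 0.17333 = 71.76 ≈ 72.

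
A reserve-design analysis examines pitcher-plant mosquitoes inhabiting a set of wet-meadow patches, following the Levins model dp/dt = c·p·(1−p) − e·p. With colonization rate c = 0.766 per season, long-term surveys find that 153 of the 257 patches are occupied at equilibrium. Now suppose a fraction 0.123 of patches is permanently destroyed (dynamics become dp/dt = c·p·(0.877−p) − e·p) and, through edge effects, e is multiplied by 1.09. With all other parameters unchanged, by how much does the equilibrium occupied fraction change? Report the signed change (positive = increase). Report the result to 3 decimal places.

-0.159

Observed p* = 153/257 = 0.59533.
Balance c(1−p*) = e gives e = 0.766×(1 − 0.59533) = 0.30998.
New p* = 0.877 − e/c = 0.877 − 0.33788/0.76600 = 0.43590.
Δp* = 0.43590 − 0.59533 = -0.15943.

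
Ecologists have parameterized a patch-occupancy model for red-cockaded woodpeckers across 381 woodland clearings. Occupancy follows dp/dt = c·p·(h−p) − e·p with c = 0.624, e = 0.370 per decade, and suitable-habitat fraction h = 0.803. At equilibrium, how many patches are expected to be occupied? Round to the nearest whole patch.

80

p* = h − e/c = 0.803 − 0.5929 = 0.2101.
Expected occupied patches = N × p* = 381 × 0.2101 = 80.03 ≈ 80.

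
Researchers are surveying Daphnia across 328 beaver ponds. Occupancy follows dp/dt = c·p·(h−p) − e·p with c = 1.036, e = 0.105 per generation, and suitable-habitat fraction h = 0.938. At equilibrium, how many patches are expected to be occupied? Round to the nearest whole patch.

274

p* = h − e/c = 0.938 − 0.1014 = 0.8366.
Expected occupied patches = N × p* = 328 × 0.8366 = 274.42 ≈ 274.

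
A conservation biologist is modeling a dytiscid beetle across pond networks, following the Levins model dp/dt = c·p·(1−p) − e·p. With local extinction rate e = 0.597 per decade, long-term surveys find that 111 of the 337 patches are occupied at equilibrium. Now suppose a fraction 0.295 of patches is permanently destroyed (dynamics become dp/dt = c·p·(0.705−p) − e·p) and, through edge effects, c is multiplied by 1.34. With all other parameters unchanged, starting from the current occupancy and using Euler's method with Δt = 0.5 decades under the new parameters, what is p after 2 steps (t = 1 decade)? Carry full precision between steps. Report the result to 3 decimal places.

Observed p* = 111/337 = 0.32938.
Balance c(1−p*) = e gives c = e/(1 − 0.32938) = 0.597/0.67062 = 0.89022.
Starting from p₀ = 0.32938; update p ← p + (dp/dt)·Δt with the new parameters.
t = 0.5: p = 0.32938 + (-0.02453) = 0.30485
t = 1: p = 0.30485 + (-0.01824) = 0.28661

0.287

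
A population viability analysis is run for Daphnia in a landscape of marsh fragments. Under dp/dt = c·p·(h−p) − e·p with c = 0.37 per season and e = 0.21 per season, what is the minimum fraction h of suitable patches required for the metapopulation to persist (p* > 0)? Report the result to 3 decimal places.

0.568

p* = h − e/c is positive only when h > e/c.
h_min = e/c = 0.21/0.37 = 0.5676.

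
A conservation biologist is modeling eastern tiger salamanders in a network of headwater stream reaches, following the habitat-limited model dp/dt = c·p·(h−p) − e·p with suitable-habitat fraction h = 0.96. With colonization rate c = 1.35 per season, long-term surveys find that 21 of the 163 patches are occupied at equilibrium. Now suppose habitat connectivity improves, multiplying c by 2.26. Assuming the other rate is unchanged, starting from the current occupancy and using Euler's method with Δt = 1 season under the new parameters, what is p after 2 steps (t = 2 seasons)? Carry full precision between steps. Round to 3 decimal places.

0.578

Observed p* = 21/163 = 0.12883.
Balance c(h−p*) = e gives e = 1.35×(0.96 − 0.12883) = 1.12207.
Starting from p₀ = 0.12883; update p ← p + (dp/dt)·Δt with the new parameters.
t = 1: p = 0.12883 + (+0.18215) = 0.31098
t = 2: p = 0.31098 + (+0.26685) = 0.57783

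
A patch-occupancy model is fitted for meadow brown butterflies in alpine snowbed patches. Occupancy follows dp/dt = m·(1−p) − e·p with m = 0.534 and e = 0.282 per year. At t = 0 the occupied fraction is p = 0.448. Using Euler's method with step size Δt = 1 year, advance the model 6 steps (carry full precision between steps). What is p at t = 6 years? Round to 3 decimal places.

0.654

Update rule: p ← p + [m·(1−p) − e·p]·Δt with Δt = 1.
step 1: Δp = +0.16843, p = 0.61643
step 2: Δp = +0.03099, p = 0.64742
step 3: Δp = +0.00570, p = 0.65313
step 4: Δp = +0.00105, p = 0.65418
step 5: Δp = +0.00019, p = 0.65437
step 6: Δp = +0.00004, p = 0.65440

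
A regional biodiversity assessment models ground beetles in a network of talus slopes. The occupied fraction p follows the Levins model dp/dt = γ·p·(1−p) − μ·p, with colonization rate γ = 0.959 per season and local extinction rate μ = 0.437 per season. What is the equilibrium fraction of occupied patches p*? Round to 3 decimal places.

0.544

At equilibrium, colonization balances extinction: γ·p*·(1−p*) = μ·p*.
So p* = 1 − μ/γ = 1 − 0.437/0.959 = 1 − 0.4557 = 0.5443.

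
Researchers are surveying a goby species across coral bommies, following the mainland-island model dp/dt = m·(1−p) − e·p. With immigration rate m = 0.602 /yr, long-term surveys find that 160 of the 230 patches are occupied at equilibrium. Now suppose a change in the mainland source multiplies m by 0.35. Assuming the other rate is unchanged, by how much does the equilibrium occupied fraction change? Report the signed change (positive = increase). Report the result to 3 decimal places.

Observed p* = 160/230 = 0.69565.
Balance m(1−p*) = e·p* gives e = m(1−p*)/p* = 0.602×0.30435/0.69565 = 0.26338.
New p* = m/(m+e) = 0.21070/(0.21070+0.26338) = 0.44444.
Δp* = 0.44444 − 0.69565 = -0.25121.

-0.251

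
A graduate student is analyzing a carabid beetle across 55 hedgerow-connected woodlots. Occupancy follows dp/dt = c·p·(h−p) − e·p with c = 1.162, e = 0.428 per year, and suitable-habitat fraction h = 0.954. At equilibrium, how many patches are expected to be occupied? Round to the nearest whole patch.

32

p* = h − e/c = 0.954 − 0.3683 = 0.5857.
Expected occupied patches = N × p* = 55 × 0.5857 = 32.21 ≈ 32.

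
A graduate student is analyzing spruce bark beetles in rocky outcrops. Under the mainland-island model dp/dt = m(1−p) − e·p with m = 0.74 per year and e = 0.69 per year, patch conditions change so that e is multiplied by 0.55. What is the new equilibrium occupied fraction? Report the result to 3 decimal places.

Before: p* = 0.74/(0.74+0.69) = 0.5175.
After: m = 0.74, e = 0.3795; p* = 0.74/1.1195 = 0.6610.

0.661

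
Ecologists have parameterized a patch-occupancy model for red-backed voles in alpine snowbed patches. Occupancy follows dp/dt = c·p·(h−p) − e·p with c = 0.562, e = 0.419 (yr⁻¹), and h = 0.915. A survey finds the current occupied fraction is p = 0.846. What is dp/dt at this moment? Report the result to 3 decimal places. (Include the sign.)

Colonization term: c·p·(h−p) = 0.562×0.846×0.0690 = 0.03281.
Extinction term: e·p = 0.35447.
dp/dt = 0.03281 − 0.35447 = -0.32167.

-0.322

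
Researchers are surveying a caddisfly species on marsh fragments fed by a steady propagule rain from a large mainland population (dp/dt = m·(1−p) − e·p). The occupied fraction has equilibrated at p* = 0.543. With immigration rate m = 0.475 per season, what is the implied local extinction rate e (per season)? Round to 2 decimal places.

At equilibrium m(1−p*) = e·p*, so e = m(1−p*)/p*.
e = 0.475 × 0.4570 / 0.543 = 0.3998.

0.40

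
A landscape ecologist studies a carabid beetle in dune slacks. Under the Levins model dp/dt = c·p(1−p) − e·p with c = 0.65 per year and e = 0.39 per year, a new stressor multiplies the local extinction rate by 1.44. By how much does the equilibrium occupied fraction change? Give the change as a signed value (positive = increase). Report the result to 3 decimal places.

Before: p* = 1 − 0.39/0.65 = 0.4000.
After the change, c = 0.65, e = 0.5616, so p* = 1 − 0.5616/0.65 = 0.1360.
Δp* = 0.1360 − 0.4000 = -0.2640.

-0.264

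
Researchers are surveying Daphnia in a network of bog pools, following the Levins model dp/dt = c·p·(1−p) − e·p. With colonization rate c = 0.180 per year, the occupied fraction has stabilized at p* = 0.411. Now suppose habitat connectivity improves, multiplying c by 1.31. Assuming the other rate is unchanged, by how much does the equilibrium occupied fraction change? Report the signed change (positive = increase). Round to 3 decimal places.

Balance c(1−p*) = e gives e = 0.180×(1 − 0.41100) = 0.10602.
New p* = 1 − e/c = 1 − 0.10602/0.23580 = 0.55038.
Δp* = 0.55038 − 0.41100 = +0.13938.

0.139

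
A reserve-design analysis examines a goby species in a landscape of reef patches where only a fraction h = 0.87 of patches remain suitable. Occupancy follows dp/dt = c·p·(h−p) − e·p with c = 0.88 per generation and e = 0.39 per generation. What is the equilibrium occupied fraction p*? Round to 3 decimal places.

0.427

Setting dp/dt = 0 and dividing by p* gives c·(h−p*) = e.
So p* = h − e/c = 0.87 − 0.39/0.88 = 0.87 − 0.4432 = 0.4268.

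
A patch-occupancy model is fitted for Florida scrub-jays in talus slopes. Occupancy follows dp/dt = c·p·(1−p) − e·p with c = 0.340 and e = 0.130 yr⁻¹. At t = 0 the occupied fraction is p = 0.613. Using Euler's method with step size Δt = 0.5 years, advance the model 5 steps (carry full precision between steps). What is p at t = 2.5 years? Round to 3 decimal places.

0.615

Update rule: p ← p + [c·p·(1−p) − e·p]·Δt with Δt = 0.5.
step 1: Δp = +0.00048, p = 0.61348
step 2: Δp = +0.00043, p = 0.61392
step 3: Δp = +0.00039, p = 0.61431
step 4: Δp = +0.00035, p = 0.61466
step 5: Δp = +0.00031, p = 0.61497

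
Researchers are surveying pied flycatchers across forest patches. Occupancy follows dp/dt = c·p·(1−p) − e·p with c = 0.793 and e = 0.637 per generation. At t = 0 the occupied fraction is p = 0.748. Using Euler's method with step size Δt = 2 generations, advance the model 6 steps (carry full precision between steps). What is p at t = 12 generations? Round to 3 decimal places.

Update rule: p ← p + [c·p·(1−p) − e·p]·Δt with Δt = 2.
  1  |  dp/dt·Δt = -0.653997  |  p_1 = 0.094003
  2  |  dp/dt·Δt = +0.015314  |  p_2 = 0.109317
  3  |  dp/dt·Δt = +0.015154  |  p_3 = 0.124471
  4  |  dp/dt·Δt = +0.014263  |  p_4 = 0.138734
  5  |  dp/dt·Δt = +0.012759  |  p_5 = 0.151493
  6  |  dp/dt·Δt = +0.010867  |  p_6 = 0.162360

0.162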